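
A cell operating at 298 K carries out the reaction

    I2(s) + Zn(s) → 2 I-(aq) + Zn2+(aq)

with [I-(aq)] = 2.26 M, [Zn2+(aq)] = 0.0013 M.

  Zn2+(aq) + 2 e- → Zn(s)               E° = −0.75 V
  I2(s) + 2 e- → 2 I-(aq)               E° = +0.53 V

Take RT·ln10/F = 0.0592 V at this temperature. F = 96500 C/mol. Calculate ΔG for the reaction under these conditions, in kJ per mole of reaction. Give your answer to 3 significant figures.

−259 kJ/mol

With I₂/I⁻ reduced at the cathode, E°cell = +0.53 − (−0.75) = +1.28 V and n = 2.
Here Q = [I-(aq)]^2·[Zn2+(aq)] = 0.00664 (log Q = −2.178), giving E = +1.28 − (0.0592/2)·(−2.178) = +1.3445 V.
ΔG = −nFE = −(2)(96500)(+1.3445) J/mol = −259 kJ/mol.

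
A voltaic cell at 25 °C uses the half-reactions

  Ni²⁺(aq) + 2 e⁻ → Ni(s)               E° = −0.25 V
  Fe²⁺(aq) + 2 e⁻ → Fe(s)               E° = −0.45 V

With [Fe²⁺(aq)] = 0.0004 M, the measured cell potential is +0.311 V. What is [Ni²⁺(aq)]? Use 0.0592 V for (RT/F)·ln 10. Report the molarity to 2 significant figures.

The Ni²⁺/Ni couple has the larger reduction potential, so it is the cathode: E°cell = −0.25 − (−0.45) = +0.20 V and n = 2.
Rearranging E = E° − (0.0592/n)·log Q gives log Q = 2(+0.20 − (+0.311))/0.0592 = −3.750.
The balanced reaction is Ni²⁺(aq) + Fe(s) → Ni(s) + Fe²⁺(aq), so Q = [Fe²⁺(aq)] / [Ni²⁺(aq)].
Substituting the known concentrations and solving, log [Ni²⁺(aq)] = 0.352 and [Ni²⁺(aq)] = 2.2 M.

2.2 M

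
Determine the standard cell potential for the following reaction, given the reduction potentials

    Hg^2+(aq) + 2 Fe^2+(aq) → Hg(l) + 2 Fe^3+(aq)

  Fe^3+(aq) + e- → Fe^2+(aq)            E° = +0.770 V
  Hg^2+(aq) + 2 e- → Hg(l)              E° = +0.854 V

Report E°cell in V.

Hg^2+(aq) gains electrons, so the Hg²⁺/Hg couple is the cathode; the Fe³⁺/Fe²⁺ couple is the anode.
E°cell = E°(cathode) − E°(anode) = +0.854 − (+0.770) = +0.084 V.

+0.084 V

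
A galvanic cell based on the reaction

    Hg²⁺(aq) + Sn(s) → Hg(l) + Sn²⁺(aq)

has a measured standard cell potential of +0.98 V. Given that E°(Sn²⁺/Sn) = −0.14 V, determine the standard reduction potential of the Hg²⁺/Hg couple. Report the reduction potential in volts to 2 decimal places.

+0.84 V

In the reaction as written the Hg²⁺/Hg couple is reduced (cathode) and Sn²⁺/Sn is oxidized (anode), so E°cell = E°(Hg²⁺/Hg) − E°(Sn²⁺/Sn).
E°(Hg²⁺/Hg) = E°cell + E°(anode) = +0.98 + (−0.14) = +0.84 V.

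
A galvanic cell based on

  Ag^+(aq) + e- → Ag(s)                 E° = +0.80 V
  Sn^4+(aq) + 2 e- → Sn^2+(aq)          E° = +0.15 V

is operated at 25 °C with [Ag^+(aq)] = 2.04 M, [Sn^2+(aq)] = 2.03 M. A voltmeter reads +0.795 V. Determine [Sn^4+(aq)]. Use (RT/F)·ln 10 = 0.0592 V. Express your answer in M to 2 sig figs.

Ag⁺/Ag is the cathode (higher E°); E°cell = +0.80 − (+0.15) = +0.65 V with n = 2.
From the Nernst equation, log Q = n(E° − E)/0.0592 = 2·(+0.65 − (+0.795))/0.0592 = −4.899.
Balancing electrons gives 2 Ag^+(aq) + Sn^2+(aq) → 2 Ag(s) + Sn^4+(aq); thus Q = [Sn^4+(aq)] / ([Ag^+(aq)]^2·[Sn^2+(aq)]).
Solving for the unknown gives log [Sn^4+(aq)] = −3.972, so [Sn^4+(aq)] ≈ 0.00011 M.

0.00011 M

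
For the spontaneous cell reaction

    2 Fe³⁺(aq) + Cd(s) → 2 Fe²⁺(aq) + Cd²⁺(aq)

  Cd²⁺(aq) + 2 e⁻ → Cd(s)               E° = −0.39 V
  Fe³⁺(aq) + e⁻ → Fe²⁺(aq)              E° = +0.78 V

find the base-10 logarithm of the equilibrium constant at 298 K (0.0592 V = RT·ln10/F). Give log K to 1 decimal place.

The Fe³⁺/Fe²⁺ couple is reduced (cathode); E°cell = +0.78 − (−0.39) = +1.17 V with n = 2.
At equilibrium E = 0, so log K = nE°cell / 0.0592 = (2)(+1.17) / 0.0592 = 39.5.

log K = 39.5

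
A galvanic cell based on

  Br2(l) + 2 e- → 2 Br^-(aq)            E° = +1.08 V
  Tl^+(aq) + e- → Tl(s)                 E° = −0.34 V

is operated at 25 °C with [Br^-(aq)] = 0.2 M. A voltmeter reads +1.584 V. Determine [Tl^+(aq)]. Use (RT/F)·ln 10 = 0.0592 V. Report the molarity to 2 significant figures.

Br₂/Br⁻ is the cathode (higher E°); E°cell = +1.08 − (−0.34) = +1.42 V with n = 2.
From the Nernst equation, log Q = n(E° − E)/0.0592 = 2·(+1.42 − (+1.584))/0.0592 = −5.541.
The balanced reaction is Br2(l) + 2 Tl(s) → 2 Br^-(aq) + 2 Tl^+(aq), so Q = [Br^-(aq)]^2·[Tl^+(aq)]^2.
Isolating [Tl^+(aq)] in Q = 10^{−5.541} yields log [Tl^+(aq)] = −2.072, i.e. 0.0085 M.

0.0085 M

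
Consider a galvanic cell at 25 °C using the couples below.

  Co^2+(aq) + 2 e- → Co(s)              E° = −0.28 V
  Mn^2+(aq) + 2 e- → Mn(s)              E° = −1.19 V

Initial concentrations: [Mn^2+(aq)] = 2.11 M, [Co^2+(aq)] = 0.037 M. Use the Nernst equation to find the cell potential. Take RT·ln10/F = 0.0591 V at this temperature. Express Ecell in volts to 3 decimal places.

The Co²⁺/Co couple has the more positive E°, so it is the cathode; Mn²⁺/Mn is the anode.
The standard potential is −0.28 − (−1.19) = +0.91 V and the balanced reaction transfers n = 2 electrons.
Balancing gives Co^2+(aq) + Mn(s) → Co(s) + Mn^2+(aq); hence Q = [Mn^2+(aq)] / [Co^2+(aq)] = 57 (log Q = 1.756).
By the Nernst equation, E = +0.91 − (0.0591/2)·(1.756) = +0.858 V.

+0.858 V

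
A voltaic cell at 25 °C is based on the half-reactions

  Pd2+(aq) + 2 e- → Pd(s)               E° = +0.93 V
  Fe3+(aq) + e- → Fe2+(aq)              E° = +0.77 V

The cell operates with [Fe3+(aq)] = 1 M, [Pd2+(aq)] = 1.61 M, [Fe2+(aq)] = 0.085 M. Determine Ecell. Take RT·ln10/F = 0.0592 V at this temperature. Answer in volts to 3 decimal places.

+0.103 V

The Pd²⁺/Pd couple has the more positive E°, so it is the cathode; Fe³⁺/Fe²⁺ is the anode.
E°cell = E°cat − E°an = +0.93 − (+0.77) = +0.16 V; n = 2.
For the overall reaction Pd2+(aq) + 2 Fe2+(aq) → Pd(s) + 2 Fe3+(aq), Q = [Fe3+(aq)]^2 / ([Pd2+(aq)]·[Fe2+(aq)]^2) = 86, giving log Q = 1.934.
Applying E = E° − (RT ln10/nF)·log Q gives +0.16 − (0.0592/2)(1.934) = +0.103 V.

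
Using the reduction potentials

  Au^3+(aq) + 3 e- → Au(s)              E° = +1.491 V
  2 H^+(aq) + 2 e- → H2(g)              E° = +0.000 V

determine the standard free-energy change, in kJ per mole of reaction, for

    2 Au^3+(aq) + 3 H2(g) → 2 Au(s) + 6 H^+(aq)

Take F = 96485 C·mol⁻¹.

−863 kJ/mol

In the reaction as written Au^3+(aq) is reduced, so the Au³⁺/Au couple is the cathode and 2H⁺/H₂ is the anode.
E°cell = +1.491 − (+0.000) = +1.491 V; balancing electrons gives n = 6.
ΔG° = −nFE°cell = −(6)(96485)(+1.491) J/mol = −863 kJ/mol.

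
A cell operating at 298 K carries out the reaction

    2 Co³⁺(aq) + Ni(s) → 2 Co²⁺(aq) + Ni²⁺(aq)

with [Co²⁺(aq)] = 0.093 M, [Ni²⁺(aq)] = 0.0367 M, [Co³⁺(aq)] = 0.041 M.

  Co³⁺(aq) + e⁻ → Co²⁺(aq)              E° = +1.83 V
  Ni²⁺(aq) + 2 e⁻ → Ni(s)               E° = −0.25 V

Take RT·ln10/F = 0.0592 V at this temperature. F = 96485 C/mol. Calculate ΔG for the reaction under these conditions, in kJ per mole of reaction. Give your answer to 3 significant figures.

E°cell = +1.83 − (−0.25) = +2.08 V; the balanced reaction transfers n = 2 electrons.
Here Q = ([Co²⁺(aq)]^2·[Ni²⁺(aq)]) / [Co³⁺(aq)]^2 = 0.189 (log Q = −0.724), giving E = +2.08 − (0.0592/2)·(−0.724) = +2.1014 V.
Finally ΔG = −nFE = −(2)(96485 C/mol)(+2.1014 V) = −406 kJ/mol.

−406 kJ/mol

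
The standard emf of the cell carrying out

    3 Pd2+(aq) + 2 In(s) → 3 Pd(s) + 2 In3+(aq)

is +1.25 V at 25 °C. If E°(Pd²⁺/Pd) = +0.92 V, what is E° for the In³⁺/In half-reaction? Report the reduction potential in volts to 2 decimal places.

In the reaction as written the Pd²⁺/Pd couple is reduced (cathode) and In³⁺/In is oxidized (anode), so E°cell = E°(Pd²⁺/Pd) − E°(In³⁺/In).
E°(In³⁺/In) = E°(cathode) − E°cell = +0.92 − (+1.25) = −0.33 V.

−0.33 V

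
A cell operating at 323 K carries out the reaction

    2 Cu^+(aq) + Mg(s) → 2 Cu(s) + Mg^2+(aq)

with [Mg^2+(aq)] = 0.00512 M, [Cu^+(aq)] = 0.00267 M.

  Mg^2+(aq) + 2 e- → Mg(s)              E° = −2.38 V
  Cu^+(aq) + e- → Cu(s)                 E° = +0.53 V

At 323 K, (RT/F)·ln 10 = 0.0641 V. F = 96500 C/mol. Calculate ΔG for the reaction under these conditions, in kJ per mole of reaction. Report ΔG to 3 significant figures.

−544 kJ/mol

E°cell = +0.53 − (−2.38) = +2.91 V; the balanced reaction transfers n = 2 electrons.
The reaction quotient is [Mg^2+(aq)] / [Cu^+(aq)]^2 = 718; by Nernst, E = +2.91 − (0.0641/2)(2.856) = +2.8185 V.
ΔG = −nFE = −(2)(96500)(+2.8185) J/mol = −544 kJ/mol.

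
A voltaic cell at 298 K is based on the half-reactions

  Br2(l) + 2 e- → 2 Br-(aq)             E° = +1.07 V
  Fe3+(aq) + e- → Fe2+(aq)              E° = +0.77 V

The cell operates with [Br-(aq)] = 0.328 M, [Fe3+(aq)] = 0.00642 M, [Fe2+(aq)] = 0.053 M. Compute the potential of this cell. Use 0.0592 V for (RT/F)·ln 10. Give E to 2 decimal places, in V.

Br₂/Br⁻ is reduced (cathode, E° = +1.07 V) and Fe³⁺/Fe²⁺ is oxidized (anode).
The standard potential is +1.07 − (+0.77) = +0.30 V and the balanced reaction transfers n = 2 electrons.
Balancing gives Br2(l) + 2 Fe2+(aq) → 2 Br-(aq) + 2 Fe3+(aq); hence Q = ([Br-(aq)]^2·[Fe3+(aq)]^2) / [Fe2+(aq)]^2 = 0.00158 (log Q = −2.802).
Applying E = E° − (RT ln10/nF)·log Q gives +0.30 − (0.0592/2)(−2.802) = +0.38 V.

+0.38 V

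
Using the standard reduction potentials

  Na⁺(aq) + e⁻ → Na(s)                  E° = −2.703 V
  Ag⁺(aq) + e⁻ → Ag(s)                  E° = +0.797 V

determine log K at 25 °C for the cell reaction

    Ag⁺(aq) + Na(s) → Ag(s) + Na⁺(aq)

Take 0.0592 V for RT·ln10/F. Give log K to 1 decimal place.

log K = 59.1

The Ag⁺/Ag couple is reduced (cathode); E°cell = +0.797 − (−2.703) = +3.500 V with n = 1.
At equilibrium E = 0, so log K = nE°cell / 0.0592 = (1)(+3.500) / 0.0592 = 59.1.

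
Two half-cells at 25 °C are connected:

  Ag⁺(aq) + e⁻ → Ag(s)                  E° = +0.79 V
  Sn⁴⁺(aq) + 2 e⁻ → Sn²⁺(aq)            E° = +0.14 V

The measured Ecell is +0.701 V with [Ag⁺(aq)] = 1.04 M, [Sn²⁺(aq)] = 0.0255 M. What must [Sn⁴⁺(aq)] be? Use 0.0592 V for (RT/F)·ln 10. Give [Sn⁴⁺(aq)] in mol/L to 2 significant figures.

0.00052 M

Ag⁺/Ag is the cathode (higher E°); E°cell = +0.79 − (+0.14) = +0.65 V with n = 2.
Rearranging E = E° − (0.0592/n)·log Q gives log Q = 2(+0.65 − (+0.701))/0.0592 = −1.723.
For 2 Ag⁺(aq) + Sn²⁺(aq) → 2 Ag(s) + Sn⁴⁺(aq), the reaction quotient is Q = [Sn⁴⁺(aq)] / ([Ag⁺(aq)]^2·[Sn²⁺(aq)]).
Substituting the known concentrations and solving, log [Sn⁴⁺(aq)] = −3.282 and [Sn⁴⁺(aq)] = 0.00052 M.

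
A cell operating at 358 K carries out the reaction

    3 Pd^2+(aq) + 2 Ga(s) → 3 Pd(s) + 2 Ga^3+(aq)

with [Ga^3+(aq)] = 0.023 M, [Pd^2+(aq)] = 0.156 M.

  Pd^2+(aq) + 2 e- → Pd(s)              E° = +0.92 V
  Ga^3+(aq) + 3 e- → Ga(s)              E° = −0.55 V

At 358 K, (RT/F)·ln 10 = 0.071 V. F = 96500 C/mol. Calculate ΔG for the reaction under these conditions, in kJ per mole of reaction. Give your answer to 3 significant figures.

−857 kJ/mol

E°cell = +0.92 − (−0.55) = +1.47 V; the balanced reaction transfers n = 6 electrons.
Q = [Ga^3+(aq)]^2 / [Pd^2+(aq)]^3 = 0.139, so log Q = −0.856 and E = +1.47 − (0.071/6)(−0.856) = +1.4801 V.
Finally ΔG = −nFE = −(6)(96500 C/mol)(+1.4801 V) = −857 kJ/mol.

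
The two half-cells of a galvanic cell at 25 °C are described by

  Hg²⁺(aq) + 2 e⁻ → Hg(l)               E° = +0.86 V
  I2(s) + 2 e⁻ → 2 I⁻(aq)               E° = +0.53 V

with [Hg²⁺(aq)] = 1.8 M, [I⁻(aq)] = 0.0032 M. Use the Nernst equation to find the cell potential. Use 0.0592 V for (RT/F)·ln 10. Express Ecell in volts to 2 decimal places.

+0.19 V

Hg²⁺/Hg is reduced (cathode, E° = +0.86 V) and I₂/I⁻ is oxidized (anode).
E°cell = +0.86 − (+0.53) = +0.33 V, with n = 2 electrons transferred.
The balanced reaction is Hg²⁺(aq) + 2 I⁻(aq) → Hg(l) + I2(s), so Q = 1 / ([Hg²⁺(aq)]·[I⁻(aq)]^2) = 5.43×10^4 and log Q = 4.734.
By the Nernst equation, E = +0.33 − (0.0592/2)·(4.734) = +0.19 V.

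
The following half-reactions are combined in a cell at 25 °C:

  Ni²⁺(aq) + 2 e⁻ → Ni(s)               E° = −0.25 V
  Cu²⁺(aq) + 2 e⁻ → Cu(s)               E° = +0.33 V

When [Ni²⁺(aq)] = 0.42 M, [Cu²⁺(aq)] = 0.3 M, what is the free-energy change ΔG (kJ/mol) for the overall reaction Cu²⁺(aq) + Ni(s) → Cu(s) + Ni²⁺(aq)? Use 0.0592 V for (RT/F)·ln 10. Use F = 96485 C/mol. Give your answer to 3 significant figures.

The standard cell potential is +0.33 − (−0.25) = +0.58 V, with n = 2 electrons in the balanced equation.
The reaction quotient is [Ni²⁺(aq)] / [Cu²⁺(aq)] = 1.4; by Nernst, E = +0.58 − (0.0592/2)(0.146) = +0.5757 V.
ΔG = −nFE = −(2)(96485)(+0.5757) J/mol = −111 kJ/mol.

−111 kJ/mol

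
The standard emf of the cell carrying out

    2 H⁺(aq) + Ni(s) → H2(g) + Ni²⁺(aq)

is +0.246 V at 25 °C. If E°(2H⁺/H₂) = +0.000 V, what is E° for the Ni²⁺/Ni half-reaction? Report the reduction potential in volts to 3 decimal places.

In the reaction as written the 2H⁺/H₂ couple is reduced (cathode) and Ni²⁺/Ni is oxidized (anode), so E°cell = E°(2H⁺/H₂) − E°(Ni²⁺/Ni).
E°(Ni²⁺/Ni) = E°(cathode) − E°cell = +0.000 − (+0.246) = −0.246 V.

−0.246 V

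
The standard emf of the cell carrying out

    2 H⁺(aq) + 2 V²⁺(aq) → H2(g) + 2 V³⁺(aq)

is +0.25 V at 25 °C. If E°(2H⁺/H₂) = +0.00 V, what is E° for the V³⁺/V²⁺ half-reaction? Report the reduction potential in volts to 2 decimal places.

−0.25 V

In the reaction as written the 2H⁺/H₂ couple is reduced (cathode) and V³⁺/V²⁺ is oxidized (anode), so E°cell = E°(2H⁺/H₂) − E°(V³⁺/V²⁺).
E°(V³⁺/V²⁺) = E°(cathode) − E°cell = +0.00 − (+0.25) = −0.25 V.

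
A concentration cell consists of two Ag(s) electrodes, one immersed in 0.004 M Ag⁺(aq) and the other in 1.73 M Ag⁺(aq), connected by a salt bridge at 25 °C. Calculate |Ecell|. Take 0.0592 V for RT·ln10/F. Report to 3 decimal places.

0.156 V

For a concentration cell E°cell = 0, since both electrodes use the same couple.
The compartment with the higher Ag⁺(aq) concentration (1.73 M) acts as the cathode; ions are reduced there and produced at the dilute (0.004 M) anode.
With n = 1, Ecell = −(0.0592/1)·log([dilute]/[conc]) = −(0.0592/1)·log(0.004/1.73) = +0.156 V.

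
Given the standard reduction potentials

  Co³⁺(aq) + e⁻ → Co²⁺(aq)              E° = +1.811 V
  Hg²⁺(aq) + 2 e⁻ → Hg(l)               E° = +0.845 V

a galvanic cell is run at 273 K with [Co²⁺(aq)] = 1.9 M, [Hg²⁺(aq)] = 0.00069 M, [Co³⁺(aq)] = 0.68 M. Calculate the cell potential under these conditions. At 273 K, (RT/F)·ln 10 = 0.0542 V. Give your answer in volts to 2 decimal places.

Co³⁺/Co²⁺ is reduced (cathode, E° = +1.811 V) and Hg²⁺/Hg is oxidized (anode).
The standard potential is +1.811 − (+0.845) = +0.966 V and the balanced reaction transfers n = 2 electrons.
The balanced reaction is 2 Co³⁺(aq) + Hg(l) → 2 Co²⁺(aq) + Hg²⁺(aq), so Q = ([Co²⁺(aq)]^2·[Hg²⁺(aq)]) / [Co³⁺(aq)]^2 = 0.00539 and log Q = −2.269.
By the Nernst equation, E = +0.966 − (0.0542/2)·(−2.269) = +1.03 V.

+1.03 V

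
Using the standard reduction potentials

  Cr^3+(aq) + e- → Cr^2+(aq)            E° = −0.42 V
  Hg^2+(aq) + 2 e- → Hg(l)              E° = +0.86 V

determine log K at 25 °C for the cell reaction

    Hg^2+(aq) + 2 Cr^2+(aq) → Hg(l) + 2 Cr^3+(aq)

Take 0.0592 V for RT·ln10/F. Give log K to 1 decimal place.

log K = 43.2

The Hg²⁺/Hg couple is reduced (cathode); E°cell = +0.86 − (−0.42) = +1.28 V with n = 2.
At equilibrium E = 0, so log K = nE°cell / 0.0592 = (2)(+1.28) / 0.0592 = 43.2.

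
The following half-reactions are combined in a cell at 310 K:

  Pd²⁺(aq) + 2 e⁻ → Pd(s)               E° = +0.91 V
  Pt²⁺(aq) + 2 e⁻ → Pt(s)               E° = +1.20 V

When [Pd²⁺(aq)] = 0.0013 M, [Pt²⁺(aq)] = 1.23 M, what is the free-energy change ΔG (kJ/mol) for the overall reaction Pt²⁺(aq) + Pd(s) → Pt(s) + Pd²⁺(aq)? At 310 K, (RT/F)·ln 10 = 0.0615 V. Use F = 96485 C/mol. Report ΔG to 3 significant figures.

−73.6 kJ/mol

E°cell = +1.20 − (+0.91) = +0.29 V; the balanced reaction transfers n = 2 electrons.
The reaction quotient is [Pd²⁺(aq)] / [Pt²⁺(aq)] = 0.00106; by Nernst, E = +0.29 − (0.0615/2)(−2.976) = +0.3815 V.
ΔG = −nFE = −(2)(96485)(+0.3815) J/mol = −73.6 kJ/mol.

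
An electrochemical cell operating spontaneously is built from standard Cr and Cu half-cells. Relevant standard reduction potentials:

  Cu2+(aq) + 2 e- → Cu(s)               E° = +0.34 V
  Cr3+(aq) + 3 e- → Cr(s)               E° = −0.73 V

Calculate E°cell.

Of the two couples in this cell, the one with the more positive reduction potential is reduced at the cathode: here that is Cu²⁺/Cu (+0.34 V); Cr³⁺/Cr (−0.73 V) is the anode.
E°cell = E°(cathode) − E°(anode) = +0.34 − (−0.73) = +1.07 V.

+1.07 V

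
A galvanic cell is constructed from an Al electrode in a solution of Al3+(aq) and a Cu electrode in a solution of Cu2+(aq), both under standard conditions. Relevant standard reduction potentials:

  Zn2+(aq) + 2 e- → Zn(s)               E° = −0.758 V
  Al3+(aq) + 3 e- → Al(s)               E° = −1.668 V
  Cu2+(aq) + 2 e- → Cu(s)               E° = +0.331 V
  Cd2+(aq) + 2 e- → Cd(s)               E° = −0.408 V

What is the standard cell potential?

The Cu²⁺/Cu couple has the higher E°, so Cu ion is reduced (cathode) and Al is oxidized (anode).
E°cell = E°(cathode) − E°(anode) = +0.331 − (−1.668) = +1.999 V.

+1.999 V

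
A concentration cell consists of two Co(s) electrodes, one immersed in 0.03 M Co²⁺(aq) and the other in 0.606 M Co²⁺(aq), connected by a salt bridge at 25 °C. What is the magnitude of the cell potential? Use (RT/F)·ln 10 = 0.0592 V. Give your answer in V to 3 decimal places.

For a concentration cell E°cell = 0, since both electrodes use the same couple.
The compartment with the higher Co²⁺(aq) concentration (0.606 M) acts as the cathode; ions are reduced there and produced at the dilute (0.03 M) anode.
With n = 2, Ecell = −(0.0592/2)·log([dilute]/[conc]) = −(0.0592/2)·log(0.03/0.606) = +0.039 V.

0.039 V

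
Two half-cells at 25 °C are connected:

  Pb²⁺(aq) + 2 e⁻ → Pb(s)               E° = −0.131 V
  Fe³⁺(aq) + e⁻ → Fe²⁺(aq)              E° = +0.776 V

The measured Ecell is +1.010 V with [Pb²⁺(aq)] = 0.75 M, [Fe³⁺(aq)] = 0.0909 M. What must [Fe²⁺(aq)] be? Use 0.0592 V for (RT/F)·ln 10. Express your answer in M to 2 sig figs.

0.0019 M

The Fe³⁺/Fe²⁺ couple has the larger reduction potential, so it is the cathode: E°cell = +0.776 − (−0.131) = +0.907 V and n = 2.
Rearranging E = E° − (0.0592/n)·log Q gives log Q = 2(+0.907 − (+1.010))/0.0592 = −3.480.
The balanced reaction is 2 Fe³⁺(aq) + Pb(s) → 2 Fe²⁺(aq) + Pb²⁺(aq), so Q = ([Fe²⁺(aq)]^2·[Pb²⁺(aq)]) / [Fe³⁺(aq)]^2.
Substituting the known concentrations and solving, log [Fe²⁺(aq)] = −2.719 and [Fe²⁺(aq)] = 0.0019 M.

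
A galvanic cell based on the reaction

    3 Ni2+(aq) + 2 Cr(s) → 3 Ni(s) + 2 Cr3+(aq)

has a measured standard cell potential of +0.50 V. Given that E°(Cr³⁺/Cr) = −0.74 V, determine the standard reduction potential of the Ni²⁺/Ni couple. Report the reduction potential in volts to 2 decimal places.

−0.24 V

In the reaction as written the Ni²⁺/Ni couple is reduced (cathode) and Cr³⁺/Cr is oxidized (anode), so E°cell = E°(Ni²⁺/Ni) − E°(Cr³⁺/Cr).
E°(Ni²⁺/Ni) = E°cell + E°(anode) = +0.50 + (−0.74) = −0.24 V.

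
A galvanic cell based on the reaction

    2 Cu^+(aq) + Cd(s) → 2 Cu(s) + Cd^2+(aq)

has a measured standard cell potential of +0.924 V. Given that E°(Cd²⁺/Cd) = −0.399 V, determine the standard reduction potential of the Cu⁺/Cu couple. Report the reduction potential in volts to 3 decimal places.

In the reaction as written the Cu⁺/Cu couple is reduced (cathode) and Cd²⁺/Cd is oxidized (anode), so E°cell = E°(Cu⁺/Cu) − E°(Cd²⁺/Cd).
E°(Cu⁺/Cu) = E°cell + E°(anode) = +0.924 + (−0.399) = +0.525 V.

+0.525 V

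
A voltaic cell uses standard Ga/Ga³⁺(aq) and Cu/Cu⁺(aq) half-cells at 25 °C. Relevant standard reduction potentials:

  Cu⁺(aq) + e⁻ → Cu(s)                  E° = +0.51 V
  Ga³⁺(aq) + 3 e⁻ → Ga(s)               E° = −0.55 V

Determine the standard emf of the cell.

The Cu⁺/Cu couple has the higher E°, so Cu ion is reduced (cathode) and Ga is oxidized (anode).
E°cell = E°(cathode) − E°(anode) = +0.51 − (−0.55) = +1.06 V.

+1.06 V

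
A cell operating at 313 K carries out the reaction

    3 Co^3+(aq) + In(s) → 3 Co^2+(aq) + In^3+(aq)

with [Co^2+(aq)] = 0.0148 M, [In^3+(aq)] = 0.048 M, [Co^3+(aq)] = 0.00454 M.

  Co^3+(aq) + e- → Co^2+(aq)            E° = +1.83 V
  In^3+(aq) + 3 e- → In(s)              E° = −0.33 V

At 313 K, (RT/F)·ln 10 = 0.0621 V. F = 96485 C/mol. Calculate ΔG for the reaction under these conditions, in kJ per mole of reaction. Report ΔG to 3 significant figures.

−624 kJ/mol

With Co³⁺/Co²⁺ reduced at the cathode, E°cell = +1.83 − (−0.33) = +2.16 V and n = 3.
Q = ([Co^2+(aq)]^3·[In^3+(aq)]) / [Co^3+(aq)]^3 = 1.66, so log Q = 0.221 and E = +2.16 − (0.0621/3)(0.221) = +2.1554 V.
Finally ΔG = −nFE = −(3)(96485 C/mol)(+2.1554 V) = −624 kJ/mol.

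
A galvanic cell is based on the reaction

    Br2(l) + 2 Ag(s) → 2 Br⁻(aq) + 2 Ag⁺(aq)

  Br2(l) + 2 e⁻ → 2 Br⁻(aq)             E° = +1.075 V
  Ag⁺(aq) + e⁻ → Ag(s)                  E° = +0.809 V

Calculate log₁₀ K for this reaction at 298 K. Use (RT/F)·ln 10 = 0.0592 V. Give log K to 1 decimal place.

The Br₂/Br⁻ couple is reduced (cathode); E°cell = +1.075 − (+0.809) = +0.266 V with n = 2.
At equilibrium E = 0, so log K = nE°cell / 0.0592 = (2)(+0.266) / 0.0592 = 9.0.

log K = 9.0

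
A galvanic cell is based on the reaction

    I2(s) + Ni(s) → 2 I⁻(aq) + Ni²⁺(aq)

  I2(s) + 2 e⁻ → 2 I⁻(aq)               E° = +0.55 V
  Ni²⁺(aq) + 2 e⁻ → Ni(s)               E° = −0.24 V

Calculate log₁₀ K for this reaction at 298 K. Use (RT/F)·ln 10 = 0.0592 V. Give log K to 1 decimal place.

The I₂/I⁻ couple is reduced (cathode); E°cell = +0.55 − (−0.24) = +0.79 V with n = 2.
At equilibrium E = 0, so log K = nE°cell / 0.0592 = (2)(+0.79) / 0.0592 = 26.7.

log K = 26.7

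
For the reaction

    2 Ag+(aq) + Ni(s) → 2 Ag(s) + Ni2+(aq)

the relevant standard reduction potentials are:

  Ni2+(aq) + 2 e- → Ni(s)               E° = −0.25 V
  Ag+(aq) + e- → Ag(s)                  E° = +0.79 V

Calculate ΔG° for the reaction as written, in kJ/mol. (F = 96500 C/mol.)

−201 kJ/mol

In the reaction as written Ag+(aq) is reduced, so the Ag⁺/Ag couple is the cathode and Ni²⁺/Ni is the anode.
E°cell = +0.79 − (−0.25) = +1.04 V; balancing electrons gives n = 2.
ΔG° = −nFE°cell = −(2)(96500)(+1.04) J/mol = −201 kJ/mol.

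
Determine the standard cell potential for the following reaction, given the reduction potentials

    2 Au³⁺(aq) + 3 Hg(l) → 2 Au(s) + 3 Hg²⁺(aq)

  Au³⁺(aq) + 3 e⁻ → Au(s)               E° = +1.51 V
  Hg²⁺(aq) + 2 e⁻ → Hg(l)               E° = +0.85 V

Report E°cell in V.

+0.66 V

In the reaction as written, Au³⁺(aq) is reduced (cathode) and Hg²⁺(aq) is produced by oxidation at the anode.
E°cell = E°(cathode) − E°(anode) = +1.51 − (+0.85) = +0.66 V.
The positive value indicates the reaction is spontaneous as written.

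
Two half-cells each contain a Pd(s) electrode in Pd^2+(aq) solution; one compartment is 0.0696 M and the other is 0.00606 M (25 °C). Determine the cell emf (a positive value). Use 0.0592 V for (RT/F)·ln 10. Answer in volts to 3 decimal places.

0.031 V

For a concentration cell E°cell = 0, since both electrodes use the same couple.
The compartment with the higher Pd^2+(aq) concentration (0.0696 M) acts as the cathode; ions are reduced there and produced at the dilute (0.00606 M) anode.
With n = 2, Ecell = −(0.0592/2)·log([dilute]/[conc]) = −(0.0592/2)·log(0.00606/0.0696) = +0.031 V.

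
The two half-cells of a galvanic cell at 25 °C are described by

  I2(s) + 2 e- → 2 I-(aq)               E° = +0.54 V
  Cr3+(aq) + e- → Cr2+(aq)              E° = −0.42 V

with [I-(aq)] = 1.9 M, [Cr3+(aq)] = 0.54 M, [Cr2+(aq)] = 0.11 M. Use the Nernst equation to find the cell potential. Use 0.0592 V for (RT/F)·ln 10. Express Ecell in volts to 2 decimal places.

The I₂/I⁻ couple has the more positive E°, so it is the cathode; Cr³⁺/Cr²⁺ is the anode.
E°cell = E°cat − E°an = +0.54 − (−0.42) = +0.96 V; n = 2.
For the overall reaction I2(s) + 2 Cr2+(aq) → 2 I-(aq) + 2 Cr3+(aq), Q = ([I-(aq)]^2·[Cr3+(aq)]^2) / [Cr2+(aq)]^2 = 87, giving log Q = 1.940.
E = E° − (0.0592/n)·log Q = +0.96 − (0.0592/2)(1.940) = +0.90 V.

+0.90 V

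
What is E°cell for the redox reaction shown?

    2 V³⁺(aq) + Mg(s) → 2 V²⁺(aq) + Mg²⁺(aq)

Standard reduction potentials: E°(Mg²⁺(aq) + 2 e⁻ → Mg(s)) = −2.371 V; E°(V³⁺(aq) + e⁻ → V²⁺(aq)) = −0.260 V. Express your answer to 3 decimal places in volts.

+2.111 V

In the reaction as written, V³⁺(aq) is reduced (cathode) and Mg²⁺(aq) is produced by oxidation at the anode.
E°cell = E°(cathode) − E°(anode) = −0.260 − (−2.371) = +2.111 V.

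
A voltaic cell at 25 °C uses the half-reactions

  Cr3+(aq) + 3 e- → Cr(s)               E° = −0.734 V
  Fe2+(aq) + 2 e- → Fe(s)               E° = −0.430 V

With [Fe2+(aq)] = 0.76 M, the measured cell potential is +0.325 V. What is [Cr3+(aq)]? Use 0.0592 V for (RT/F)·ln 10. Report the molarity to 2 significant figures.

The Fe²⁺/Fe couple has the larger reduction potential, so it is the cathode: E°cell = −0.430 − (−0.734) = +0.304 V and n = 6.
Since E = E° − (0.0592/n)·log Q, log Q = n(E° − E)/0.0592 = −2.128.
Balancing electrons gives 3 Fe2+(aq) + 2 Cr(s) → 3 Fe(s) + 2 Cr3+(aq); thus Q = [Cr3+(aq)]^2 / [Fe2+(aq)]^3.
Solving for the unknown gives log [Cr3+(aq)] = −1.243, so [Cr3+(aq)] ≈ 0.057 M.

0.057 M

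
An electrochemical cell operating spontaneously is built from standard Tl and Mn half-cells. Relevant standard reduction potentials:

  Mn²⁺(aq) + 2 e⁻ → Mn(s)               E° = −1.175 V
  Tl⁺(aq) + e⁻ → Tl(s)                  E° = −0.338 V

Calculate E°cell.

Of the two couples in this cell, the one with the more positive reduction potential is reduced at the cathode: here that is Tl⁺/Tl (−0.338 V); Mn²⁺/Mn (−1.175 V) is the anode.
E°cell = E°(cathode) − E°(anode) = −0.338 − (−1.175) = +0.837 V.

+0.837 V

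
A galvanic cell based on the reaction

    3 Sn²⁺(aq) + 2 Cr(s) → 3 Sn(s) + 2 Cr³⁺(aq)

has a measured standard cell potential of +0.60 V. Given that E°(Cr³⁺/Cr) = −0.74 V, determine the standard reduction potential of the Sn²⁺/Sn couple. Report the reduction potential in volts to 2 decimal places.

−0.14 V

In the reaction as written the Sn²⁺/Sn couple is reduced (cathode) and Cr³⁺/Cr is oxidized (anode), so E°cell = E°(Sn²⁺/Sn) − E°(Cr³⁺/Cr).
E°(Sn²⁺/Sn) = E°cell + E°(anode) = +0.60 + (−0.74) = −0.14 V.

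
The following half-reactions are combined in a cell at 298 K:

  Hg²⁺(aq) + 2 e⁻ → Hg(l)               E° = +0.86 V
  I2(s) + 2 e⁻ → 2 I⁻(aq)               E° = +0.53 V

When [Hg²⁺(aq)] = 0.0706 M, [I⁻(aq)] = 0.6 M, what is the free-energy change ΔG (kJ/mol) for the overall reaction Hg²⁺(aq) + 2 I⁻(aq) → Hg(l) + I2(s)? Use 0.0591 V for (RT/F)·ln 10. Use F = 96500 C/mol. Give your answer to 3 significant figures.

−54.6 kJ/mol

With Hg²⁺/Hg reduced at the cathode, E°cell = +0.86 − (+0.53) = +0.33 V and n = 2.
The reaction quotient is 1 / ([Hg²⁺(aq)]·[I⁻(aq)]^2) = 39.3; by Nernst, E = +0.33 − (0.0591/2)(1.595) = +0.2829 V.
Then ΔG = −nFE = −2 × 96500 × +0.2829 J/mol = −54.6 kJ/mol.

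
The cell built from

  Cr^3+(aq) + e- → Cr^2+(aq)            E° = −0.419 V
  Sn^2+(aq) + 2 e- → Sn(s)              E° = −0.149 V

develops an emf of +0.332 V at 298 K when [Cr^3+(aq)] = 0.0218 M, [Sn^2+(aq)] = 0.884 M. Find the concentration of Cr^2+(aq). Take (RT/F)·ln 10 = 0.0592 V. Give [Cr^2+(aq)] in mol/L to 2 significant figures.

The Sn²⁺/Sn couple has the larger reduction potential, so it is the cathode: E°cell = −0.149 − (−0.419) = +0.270 V and n = 2.
Rearranging E = E° − (0.0592/n)·log Q gives log Q = 2(+0.270 − (+0.332))/0.0592 = −2.095.
For Sn^2+(aq) + 2 Cr^2+(aq) → Sn(s) + 2 Cr^3+(aq), the reaction quotient is Q = [Cr^3+(aq)]^2 / ([Sn^2+(aq)]·[Cr^2+(aq)]^2).
Isolating [Cr^2+(aq)] in Q = 10^{−2.095} yields log [Cr^2+(aq)] = −0.587, i.e. 0.26 M.

0.26 M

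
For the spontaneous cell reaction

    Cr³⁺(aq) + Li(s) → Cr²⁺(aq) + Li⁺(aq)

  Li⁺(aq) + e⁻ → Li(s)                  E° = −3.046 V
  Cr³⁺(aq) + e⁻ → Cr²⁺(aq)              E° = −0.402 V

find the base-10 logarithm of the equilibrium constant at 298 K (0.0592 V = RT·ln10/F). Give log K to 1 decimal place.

log K = 44.7

The Cr³⁺/Cr²⁺ couple is reduced (cathode); E°cell = −0.402 − (−3.046) = +2.644 V with n = 1.
At equilibrium E = 0, so log K = nE°cell / 0.0592 = (1)(+2.644) / 0.0592 = 44.7.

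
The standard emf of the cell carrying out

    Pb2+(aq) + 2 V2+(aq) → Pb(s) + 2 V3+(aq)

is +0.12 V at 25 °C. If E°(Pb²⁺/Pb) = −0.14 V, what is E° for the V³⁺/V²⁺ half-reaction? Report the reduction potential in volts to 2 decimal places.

In the reaction as written the Pb²⁺/Pb couple is reduced (cathode) and V³⁺/V²⁺ is oxidized (anode), so E°cell = E°(Pb²⁺/Pb) − E°(V³⁺/V²⁺).
E°(V³⁺/V²⁺) = E°(cathode) − E°cell = −0.14 − (+0.12) = −0.26 V.

−0.26 V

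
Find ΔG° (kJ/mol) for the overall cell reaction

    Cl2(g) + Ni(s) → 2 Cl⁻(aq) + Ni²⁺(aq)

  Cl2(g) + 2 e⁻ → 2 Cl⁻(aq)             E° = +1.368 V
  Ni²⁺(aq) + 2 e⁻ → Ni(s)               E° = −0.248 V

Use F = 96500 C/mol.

−312 kJ/mol

In the reaction as written Cl2(g) is reduced, so the Cl₂/Cl⁻ couple is the cathode and Ni²⁺/Ni is the anode.
E°cell = +1.368 − (−0.248) = +1.616 V; balancing electrons gives n = 2.
ΔG° = −nFE°cell = −(2)(96500)(+1.616) J/mol = −312 kJ/mol.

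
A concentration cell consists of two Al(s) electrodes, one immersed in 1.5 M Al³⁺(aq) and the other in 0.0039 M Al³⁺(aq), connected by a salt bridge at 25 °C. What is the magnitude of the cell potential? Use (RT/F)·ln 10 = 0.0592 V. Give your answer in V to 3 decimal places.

0.051 V

For a concentration cell E°cell = 0, since both electrodes use the same couple.
The compartment with the higher Al³⁺(aq) concentration (1.5 M) acts as the cathode; ions are reduced there and produced at the dilute (0.0039 M) anode.
With n = 3, Ecell = −(0.0592/3)·log([dilute]/[conc]) = −(0.0592/3)·log(0.0039/1.5) = +0.051 V.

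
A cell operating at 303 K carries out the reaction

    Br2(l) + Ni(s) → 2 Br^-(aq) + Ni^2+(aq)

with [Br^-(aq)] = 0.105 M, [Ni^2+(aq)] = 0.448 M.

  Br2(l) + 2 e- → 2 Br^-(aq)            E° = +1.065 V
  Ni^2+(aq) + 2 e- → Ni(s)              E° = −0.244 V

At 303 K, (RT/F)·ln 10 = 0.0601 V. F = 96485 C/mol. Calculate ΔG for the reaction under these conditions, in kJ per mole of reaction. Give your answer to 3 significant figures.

−266 kJ/mol

The standard cell potential is +1.065 − (−0.244) = +1.309 V, with n = 2 electrons in the balanced equation.
The reaction quotient is [Br^-(aq)]^2·[Ni^2+(aq)] = 0.00494; by Nernst, E = +1.309 − (0.0601/2)(−2.306) = +1.3783 V.
Then ΔG = −nFE = −2 × 96485 × +1.3783 J/mol = −266 kJ/mol.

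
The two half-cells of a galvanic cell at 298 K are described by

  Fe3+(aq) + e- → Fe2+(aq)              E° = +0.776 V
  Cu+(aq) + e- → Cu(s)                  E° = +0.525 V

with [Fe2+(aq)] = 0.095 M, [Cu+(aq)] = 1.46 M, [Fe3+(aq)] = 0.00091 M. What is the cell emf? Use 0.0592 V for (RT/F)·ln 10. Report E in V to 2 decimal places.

The Fe³⁺/Fe²⁺ couple has the more positive E°, so it is the cathode; Cu⁺/Cu is the anode.
The standard potential is +0.776 − (+0.525) = +0.251 V and the balanced reaction transfers n = 1 electron.
For the overall reaction Fe3+(aq) + Cu(s) → Fe2+(aq) + Cu+(aq), Q = ([Fe2+(aq)]·[Cu+(aq)]) / [Fe3+(aq)] = 152, giving log Q = 2.183.
E = E° − (0.0592/n)·log Q = +0.251 − (0.0592/1)(2.183) = +0.12 V.

+0.12 V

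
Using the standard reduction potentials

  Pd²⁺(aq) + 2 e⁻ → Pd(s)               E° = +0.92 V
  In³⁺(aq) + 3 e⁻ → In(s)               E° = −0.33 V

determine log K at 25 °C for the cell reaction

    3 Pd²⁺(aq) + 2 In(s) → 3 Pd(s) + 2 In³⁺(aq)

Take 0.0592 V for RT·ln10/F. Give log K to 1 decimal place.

The Pd²⁺/Pd couple is reduced (cathode); E°cell = +0.92 − (−0.33) = +1.25 V with n = 6.
At equilibrium E = 0, so log K = nE°cell / 0.0592 = (6)(+1.25) / 0.0592 = 126.7.

log K = 126.7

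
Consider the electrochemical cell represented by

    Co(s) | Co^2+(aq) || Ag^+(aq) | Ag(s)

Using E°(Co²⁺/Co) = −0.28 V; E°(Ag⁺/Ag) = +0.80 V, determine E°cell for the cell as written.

By convention the left-hand electrode in cell notation is the anode (oxidation) and the right-hand electrode is the cathode (reduction).
E°cell = E°(right) − E°(left) = +0.80 − (−0.28) = +1.08 V.

+1.08 V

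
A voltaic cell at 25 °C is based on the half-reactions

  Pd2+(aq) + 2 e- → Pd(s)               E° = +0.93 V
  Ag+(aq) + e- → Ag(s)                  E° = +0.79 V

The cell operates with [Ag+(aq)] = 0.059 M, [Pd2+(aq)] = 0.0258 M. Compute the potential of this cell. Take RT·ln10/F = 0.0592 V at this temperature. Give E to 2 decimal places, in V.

The Pd²⁺/Pd couple has the more positive E°, so it is the cathode; Ag⁺/Ag is the anode.
The standard potential is +0.93 − (+0.79) = +0.14 V and the balanced reaction transfers n = 2 electrons.
The balanced reaction is Pd2+(aq) + 2 Ag(s) → Pd(s) + 2 Ag+(aq), so Q = [Ag+(aq)]^2 / [Pd2+(aq)] = 0.135 and log Q = −0.870.
E = E° − (0.0592/n)·log Q = +0.14 − (0.0592/2)(−0.870) = +0.17 V.

+0.17 V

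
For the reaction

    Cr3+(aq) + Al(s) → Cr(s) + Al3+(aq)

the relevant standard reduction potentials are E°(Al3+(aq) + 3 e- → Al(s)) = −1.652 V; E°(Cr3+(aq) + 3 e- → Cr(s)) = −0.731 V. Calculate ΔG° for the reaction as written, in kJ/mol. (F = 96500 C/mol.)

−267 kJ/mol

In the reaction as written Cr3+(aq) is reduced, so the Cr³⁺/Cr couple is the cathode and Al³⁺/Al is the anode.
E°cell = −0.731 − (−1.652) = +0.921 V; balancing electrons gives n = 3.
ΔG° = −nFE°cell = −(3)(96500)(+0.921) J/mol = −267 kJ/mol.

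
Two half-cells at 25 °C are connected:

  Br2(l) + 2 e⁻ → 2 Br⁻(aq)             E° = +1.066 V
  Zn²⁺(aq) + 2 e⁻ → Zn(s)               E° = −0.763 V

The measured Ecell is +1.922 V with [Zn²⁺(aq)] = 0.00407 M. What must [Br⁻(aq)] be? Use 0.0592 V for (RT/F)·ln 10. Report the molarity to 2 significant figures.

0.42 M

Br₂/Br⁻ is the cathode (higher E°); E°cell = +1.066 − (−0.763) = +1.829 V with n = 2.
From the Nernst equation, log Q = n(E° − E)/0.0592 = 2·(+1.829 − (+1.922))/0.0592 = −3.142.
For Br2(l) + Zn(s) → 2 Br⁻(aq) + Zn²⁺(aq), the reaction quotient is Q = [Br⁻(aq)]^2·[Zn²⁺(aq)].
Solving for the unknown gives log [Br⁻(aq)] = −0.376, so [Br⁻(aq)] ≈ 0.42 M.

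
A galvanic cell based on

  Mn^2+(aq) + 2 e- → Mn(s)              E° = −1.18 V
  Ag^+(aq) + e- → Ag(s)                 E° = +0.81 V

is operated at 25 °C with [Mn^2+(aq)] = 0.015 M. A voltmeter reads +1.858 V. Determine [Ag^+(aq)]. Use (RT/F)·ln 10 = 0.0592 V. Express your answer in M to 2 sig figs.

0.00072 M

The Ag⁺/Ag couple has the larger reduction potential, so it is the cathode: E°cell = +0.81 − (−1.18) = +1.99 V and n = 2.
From the Nernst equation, log Q = n(E° − E)/0.0592 = 2·(+1.99 − (+1.858))/0.0592 = 4.459.
For 2 Ag^+(aq) + Mn(s) → 2 Ag(s) + Mn^2+(aq), the reaction quotient is Q = [Mn^2+(aq)] / [Ag^+(aq)]^2.
Solving for the unknown gives log [Ag^+(aq)] = −3.141, so [Ag^+(aq)] ≈ 0.00072 M.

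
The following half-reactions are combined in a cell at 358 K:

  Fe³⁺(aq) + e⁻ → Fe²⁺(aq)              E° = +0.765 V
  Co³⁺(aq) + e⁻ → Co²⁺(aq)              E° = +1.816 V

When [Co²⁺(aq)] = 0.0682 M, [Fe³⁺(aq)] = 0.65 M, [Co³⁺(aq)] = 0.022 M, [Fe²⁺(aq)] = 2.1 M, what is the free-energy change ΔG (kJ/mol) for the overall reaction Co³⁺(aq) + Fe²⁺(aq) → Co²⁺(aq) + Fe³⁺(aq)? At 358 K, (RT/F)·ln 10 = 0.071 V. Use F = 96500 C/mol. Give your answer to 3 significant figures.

−102 kJ/mol

With Co³⁺/Co²⁺ reduced at the cathode, E°cell = +1.816 − (+0.765) = +1.051 V and n = 1.
Q = ([Co²⁺(aq)]·[Fe³⁺(aq)]) / ([Co³⁺(aq)]·[Fe²⁺(aq)]) = 0.96, so log Q = −0.018 and E = +1.051 − (0.071/1)(−0.018) = +1.0523 V.
Finally ΔG = −nFE = −(1)(96500 C/mol)(+1.0523 V) = −102 kJ/mol.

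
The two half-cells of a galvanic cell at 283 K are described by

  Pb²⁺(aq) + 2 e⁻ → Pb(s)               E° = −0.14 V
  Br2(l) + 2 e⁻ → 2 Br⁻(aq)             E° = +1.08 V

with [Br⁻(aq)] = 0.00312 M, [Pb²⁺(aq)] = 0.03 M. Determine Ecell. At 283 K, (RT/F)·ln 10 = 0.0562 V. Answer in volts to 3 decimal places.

+1.404 V

Br₂/Br⁻ is reduced (cathode, E° = +1.08 V) and Pb²⁺/Pb is oxidized (anode).
E°cell = E°cat − E°an = +1.08 − (−0.14) = +1.22 V; n = 2.
For the overall reaction Br2(l) + Pb(s) → 2 Br⁻(aq) + Pb²⁺(aq), Q = [Br⁻(aq)]^2·[Pb²⁺(aq)] = 2.92×10^−7, giving log Q = −6.535.
E = E° − (0.0562/n)·log Q = +1.22 − (0.0562/2)(−6.535) = +1.404 V.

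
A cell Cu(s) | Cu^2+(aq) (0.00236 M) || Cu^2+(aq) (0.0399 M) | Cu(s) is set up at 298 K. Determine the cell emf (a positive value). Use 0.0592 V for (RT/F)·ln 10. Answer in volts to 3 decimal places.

0.036 V

For a concentration cell E°cell = 0, since both electrodes use the same couple.
The compartment with the higher Cu^2+(aq) concentration (0.0399 M) acts as the cathode; ions are reduced there and produced at the dilute (0.00236 M) anode.
With n = 2, Ecell = −(0.0592/2)·log([dilute]/[conc]) = −(0.0592/2)·log(0.00236/0.0399) = +0.036 V.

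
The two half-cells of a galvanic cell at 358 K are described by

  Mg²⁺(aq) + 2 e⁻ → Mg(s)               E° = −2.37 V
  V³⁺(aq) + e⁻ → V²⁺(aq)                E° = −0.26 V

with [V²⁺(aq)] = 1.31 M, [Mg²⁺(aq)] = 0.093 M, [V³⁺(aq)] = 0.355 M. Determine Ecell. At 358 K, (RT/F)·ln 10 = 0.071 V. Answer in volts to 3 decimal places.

The V³⁺/V²⁺ couple has the more positive E°, so it is the cathode; Mg²⁺/Mg is the anode.
E°cell = −0.26 − (−2.37) = +2.11 V, with n = 2 electrons transferred.
The balanced reaction is 2 V³⁺(aq) + Mg(s) → 2 V²⁺(aq) + Mg²⁺(aq), so Q = ([V²⁺(aq)]^2·[Mg²⁺(aq)]) / [V³⁺(aq)]^2 = 1.27 and log Q = 0.103.
E = E° − (0.071/n)·log Q = +2.11 − (0.071/2)(0.103) = +2.106 V.

+2.106 V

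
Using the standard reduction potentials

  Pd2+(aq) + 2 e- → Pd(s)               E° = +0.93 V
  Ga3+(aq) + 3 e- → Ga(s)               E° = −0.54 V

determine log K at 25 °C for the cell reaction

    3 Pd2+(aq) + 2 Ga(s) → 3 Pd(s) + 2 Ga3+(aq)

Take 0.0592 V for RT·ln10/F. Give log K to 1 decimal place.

log K = 149.0

The Pd²⁺/Pd couple is reduced (cathode); E°cell = +0.93 − (−0.54) = +1.47 V with n = 6.
At equilibrium E = 0, so log K = nE°cell / 0.0592 = (6)(+1.47) / 0.0592 = 149.0.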